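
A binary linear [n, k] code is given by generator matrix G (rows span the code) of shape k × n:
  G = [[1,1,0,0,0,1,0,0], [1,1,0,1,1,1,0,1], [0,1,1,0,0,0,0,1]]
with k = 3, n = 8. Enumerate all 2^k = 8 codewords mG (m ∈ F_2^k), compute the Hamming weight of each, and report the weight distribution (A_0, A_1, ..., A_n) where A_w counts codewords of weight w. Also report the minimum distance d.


Weight distribution: A_0 = 1, A_3 = 3, A_4 = 2, A_5 = 1, A_6 = 1. Minimum distance d = 3.

Enumerate all 2^3 = 8 messages m ∈ F_2^3.
For each, compute codeword c = mG in F_2^8, then tally its weight.
  m = 000 → c = 00000000, weight = 0.
  m = 100 → c = 11000100, weight = 3.
  m = 010 → c = 11011101, weight = 6.
  m = 110 → c = 00011001, weight = 3.
  m = 001 → c = 01100001, weight = 3.
  m = 101 → c = 10100101, weight = 4.
  m = 011 → c = 10111100, weight = 5.
  m = 111 → c = 01111000, weight = 4.
Tally weights:
  weight 0: 1 codewords.
  weight 3: 3 codewords.
  weight 4: 2 codewords.
  weight 5: 1 codewords.
  weight 6: 1 codewords.
Minimum distance d = smallest w > 0 with A_w > 0 = 3.
Sanity: Σ A_w = 8 = 2^3 = 8 ✓.


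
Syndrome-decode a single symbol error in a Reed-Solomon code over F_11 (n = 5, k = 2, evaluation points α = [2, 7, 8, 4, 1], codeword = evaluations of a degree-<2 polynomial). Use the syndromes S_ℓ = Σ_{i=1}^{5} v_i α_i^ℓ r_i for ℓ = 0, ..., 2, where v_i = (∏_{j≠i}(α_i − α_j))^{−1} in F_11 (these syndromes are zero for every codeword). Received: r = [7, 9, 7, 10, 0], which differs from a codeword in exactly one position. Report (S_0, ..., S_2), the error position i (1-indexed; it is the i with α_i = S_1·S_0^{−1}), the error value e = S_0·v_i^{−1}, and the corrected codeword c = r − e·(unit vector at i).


S = (8, 9, 6), error at position 3, error magnitude e = 2, c = [7, 9, 5, 10, 0].

Step 1: column multipliers v_i = (∏_{j≠i}(α_i − α_j))^{−1} mod 11.
  i = 1 (α = 2): (2−7)(2−8)(2−4)(2−1) = (−5)·(−6)·(−2)·1 = −60 ≡ 6, so v_1 = 6^{−1} = 2 (mod 11).
  i = 2 (α = 7): (7−2)(7−8)(7−4)(7−1) = 5·(−1)·3·6 = −90 ≡ 9, so v_2 = 9^{−1} = 5 (mod 11).
  i = 3 (α = 8): (8−2)(8−7)(8−4)(8−1) = 6·1·4·7 = 168 ≡ 3, so v_3 = 3^{−1} = 4 (mod 11).
  i = 4 (α = 4): (4−2)(4−7)(4−8)(4−1) = 2·(−3)·(−4)·3 = 72 ≡ 6, so v_4 = 6^{−1} = 2 (mod 11).
  i = 5 (α = 1): (1−2)(1−7)(1−8)(1−4) = (−1)·(−6)·(−7)·(−3) = 126 ≡ 5, so v_5 = 5^{−1} = 9 (mod 11).
  v = [2, 5, 4, 2, 9].
Step 2: syndromes of r = [7, 9, 7, 10, 0] (all sums mod 11).
  S_0 = Σ v_i r_i = 2·7 + 5·9 + 4·7 + 2·10 + 9·0 = 107 ≡ 8.
  S_1 = Σ v_i α_i r_i = 2·2·7 + 5·7·9 + 4·8·7 + 2·4·10 + 9·1·0 = 647 ≡ 9.
  α_i^2 mod 11 = [4, 5, 9, 5, 1].
  S_2 = Σ v_i α_i^2 r_i = 2·4·7 + 5·5·9 + 4·9·7 + 2·5·10 + 9·1·0 = 633 ≡ 6.
  S = (8, 9, 6) ≠ 0, so r is not a codeword (an error is present).
Step 3: locate the error. For a single error e at position i, S_ℓ = v_i·e·α_i^ℓ, so α_err = S_1/S_0.
  S_0^{−1} = 8^{−1} = 7 (mod 11), so α_err = 9·7 = 63 ≡ 8 = α_3. Error position i = 3.
  Consistency check: S_2/S_1 = 6·5 = 30 ≡ 8 = α_err ✓ (single-error assumption holds).
Step 4: error magnitude e = S_0/v_3 = S_0·∏_{j≠3}(α_3 − α_j) = 8·3 = 24 ≡ 2 (mod 11).
Step 5: correct position 3: c_3 = r_3 − e = 7 − 2 ≡ 5 (mod 11). Hence c = [7, 9, 5, 10, 0].
  Check: interpolating c through the α_i gives m(x) = 4 + 7·x (degree < 2) with m(α_i) = c_i for every i, so c is indeed a codeword.


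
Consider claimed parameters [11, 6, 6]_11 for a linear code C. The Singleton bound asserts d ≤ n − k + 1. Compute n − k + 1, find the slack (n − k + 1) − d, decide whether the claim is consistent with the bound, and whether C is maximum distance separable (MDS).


Singleton RHS = n − k + 1 = 6, slack = 0, bound satisfied, MDS.

Singleton bound: d ≤ n − k + 1.
Here n = 11, k = 6, so n − k + 1 = 6.
Given d = 6, check d ≤ 6: YES.
Slack = (n − k + 1) − d = 0.
The code is MDS (slack = 0).
Description: the claimed parameters are [11, 6, 6]_11; such a code would be MDS (meets Singleton bound).


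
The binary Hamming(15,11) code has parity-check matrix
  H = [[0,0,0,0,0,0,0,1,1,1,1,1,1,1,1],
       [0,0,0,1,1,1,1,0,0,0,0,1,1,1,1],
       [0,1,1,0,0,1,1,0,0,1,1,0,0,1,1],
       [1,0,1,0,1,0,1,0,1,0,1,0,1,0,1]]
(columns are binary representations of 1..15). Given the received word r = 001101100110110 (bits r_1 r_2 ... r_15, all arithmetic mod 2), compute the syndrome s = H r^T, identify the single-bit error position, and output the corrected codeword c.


s = (0, 1, 0, 0)^T, error position = 4, corrected codeword c = 001001100110110

Compute s = H r^T mod 2 one row at a time:
  s_1 = 0 + 0 + 1 + 1 + 0 + 1 + 1 + 0 = 4 ≡ 0 (mod 2).
  s_2 = 1 + 0 + 1 + 1 + 0 + 1 + 1 + 0 = 5 ≡ 1 (mod 2).
  s_3 = 0 + 1 + 1 + 1 + 1 + 1 + 1 + 0 = 6 ≡ 0 (mod 2).
  s_4 = 0 + 1 + 0 + 1 + 0 + 1 + 1 + 0 = 4 ≡ 0 (mod 2).
s = (0, 1, 0, 0)^T — this equals column 4 of H (binary 0100), so error is at position 4.
Correct: flip bit 4 of r = 001101100110110 to get c = 001001100110110.


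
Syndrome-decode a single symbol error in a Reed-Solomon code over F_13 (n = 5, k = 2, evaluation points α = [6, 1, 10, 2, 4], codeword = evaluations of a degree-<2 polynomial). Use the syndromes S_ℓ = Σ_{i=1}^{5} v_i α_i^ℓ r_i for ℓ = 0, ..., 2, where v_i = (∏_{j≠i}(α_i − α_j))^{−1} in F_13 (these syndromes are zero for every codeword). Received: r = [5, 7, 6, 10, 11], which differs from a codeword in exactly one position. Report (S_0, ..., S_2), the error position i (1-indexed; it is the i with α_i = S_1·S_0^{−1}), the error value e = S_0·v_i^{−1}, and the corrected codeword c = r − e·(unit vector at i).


S = (6, 12, 11), error at position 4, error magnitude e = 6, c = [5, 7, 6, 4, 11].

Step 1: column multipliers v_i = (∏_{j≠i}(α_i − α_j))^{−1} mod 13.
  i = 1 (α = 6): (6−1)(6−10)(6−2)(6−4) = 5·(−4)·4·2 = −160 ≡ 9, so v_1 = 9^{−1} = 3 (mod 13).
  i = 2 (α = 1): (1−6)(1−10)(1−2)(1−4) = (−5)·(−9)·(−1)·(−3) = 135 ≡ 5, so v_2 = 5^{−1} = 8 (mod 13).
  i = 3 (α = 10): (10−6)(10−1)(10−2)(10−4) = 4·9·8·6 = 1728 ≡ 12, so v_3 = 12^{−1} = 12 (mod 13).
  i = 4 (α = 2): (2−6)(2−1)(2−10)(2−4) = (−4)·1·(−8)·(−2) = −64 ≡ 1, so v_4 = 1^{−1} = 1 (mod 13).
  i = 5 (α = 4): (4−6)(4−1)(4−10)(4−2) = (−2)·3·(−6)·2 = 72 ≡ 7, so v_5 = 7^{−1} = 2 (mod 13).
  v = [3, 8, 12, 1, 2].
Step 2: syndromes of r = [5, 7, 6, 10, 11] (all sums mod 13).
  S_0 = Σ v_i r_i = 3·5 + 8·7 + 12·6 + 1·10 + 2·11 = 175 ≡ 6.
  S_1 = Σ v_i α_i r_i = 3·6·5 + 8·1·7 + 12·10·6 + 1·2·10 + 2·4·11 = 974 ≡ 12.
  α_i^2 mod 13 = [10, 1, 9, 4, 3].
  S_2 = Σ v_i α_i^2 r_i = 3·10·5 + 8·1·7 + 12·9·6 + 1·4·10 + 2·3·11 = 960 ≡ 11.
  S = (6, 12, 11) ≠ 0, so r is not a codeword (an error is present).
Step 3: locate the error. For a single error e at position i, S_ℓ = v_i·e·α_i^ℓ, so α_err = S_1/S_0.
  S_0^{−1} = 6^{−1} = 11 (mod 13), so α_err = 12·11 = 132 ≡ 2 = α_4. Error position i = 4.
  Consistency check: S_2/S_1 = 11·12 = 132 ≡ 2 = α_err ✓ (single-error assumption holds).
Step 4: error magnitude e = S_0/v_4 = S_0·∏_{j≠4}(α_4 − α_j) = 6·1 = 6 ≡ 6 (mod 13).
Step 5: correct position 4: c_4 = r_4 − e = 10 − 6 ≡ 4 (mod 13). Hence c = [5, 7, 6, 4, 11].
  Check: interpolating c through the α_i gives m(x) = 10 + 10·x (degree < 2) with m(α_i) = c_i for every i, so c is indeed a codeword.


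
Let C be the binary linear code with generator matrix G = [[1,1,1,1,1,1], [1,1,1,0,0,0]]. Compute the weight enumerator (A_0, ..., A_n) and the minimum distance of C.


Weight distribution: A_0 = 1, A_3 = 2, A_6 = 1. Minimum distance d = 3.

Enumerate all 2^2 = 4 messages m ∈ F_2^2.
For each, compute codeword c = mG in F_2^6, then tally its weight.
  m = 00 → c = 000000, weight = 0.
  m = 10 → c = 111111, weight = 6.
  m = 01 → c = 111000, weight = 3.
  m = 11 → c = 000111, weight = 3.
Tally weights:
  weight 0: 1 codewords.
  weight 3: 2 codewords.
  weight 6: 1 codewords.
Minimum distance d = smallest w > 0 with A_w > 0 = 3.
Sanity: Σ A_w = 4 = 2^2 = 4 ✓.


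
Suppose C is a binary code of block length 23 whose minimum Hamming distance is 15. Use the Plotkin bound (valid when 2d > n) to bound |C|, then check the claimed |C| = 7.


Plotkin bound M ≤ 4; given |C| = 7 > bound (violated).

Check applicability: 2d = 30, n = 23.
2d − n = 7 > 0, so Plotkin applies.
Compute d/(2d−n) = 15/7 ≈ 2.1429.
⌊d/(2d−n)⌋ = 2.
Plotkin bound: M ≤ 2·2 = 4.
Given |C| = 7, check: VIOLATED.
This |C| is above the Plotkin bound, so no binary code with n = 23, d = 15 and 7 codewords exists.


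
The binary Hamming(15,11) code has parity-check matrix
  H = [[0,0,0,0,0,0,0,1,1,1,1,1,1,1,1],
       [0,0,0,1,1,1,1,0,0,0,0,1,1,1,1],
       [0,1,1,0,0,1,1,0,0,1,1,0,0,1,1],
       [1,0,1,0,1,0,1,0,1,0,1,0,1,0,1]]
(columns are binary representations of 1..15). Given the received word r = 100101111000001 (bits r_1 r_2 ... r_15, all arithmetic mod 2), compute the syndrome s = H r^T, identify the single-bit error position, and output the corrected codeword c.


s = (1, 0, 1, 0)^T, error position = 10, corrected codeword c = 100101111100001

Compute s = H r^T mod 2 one row at a time:
  s_1 = 1 + 1 + 0 + 0 + 0 + 0 + 0 + 1 = 3 ≡ 1 (mod 2).
  s_2 = 1 + 0 + 1 + 1 + 0 + 0 + 0 + 1 = 4 ≡ 0 (mod 2).
  s_3 = 0 + 0 + 1 + 1 + 0 + 0 + 0 + 1 = 3 ≡ 1 (mod 2).
  s_4 = 1 + 0 + 0 + 1 + 1 + 0 + 0 + 1 = 4 ≡ 0 (mod 2).
s = (1, 0, 1, 0)^T — this equals column 10 of H (binary 1010), so error is at position 10.
Correct: flip bit 10 of r = 100101111000001 to get c = 100101111100001.


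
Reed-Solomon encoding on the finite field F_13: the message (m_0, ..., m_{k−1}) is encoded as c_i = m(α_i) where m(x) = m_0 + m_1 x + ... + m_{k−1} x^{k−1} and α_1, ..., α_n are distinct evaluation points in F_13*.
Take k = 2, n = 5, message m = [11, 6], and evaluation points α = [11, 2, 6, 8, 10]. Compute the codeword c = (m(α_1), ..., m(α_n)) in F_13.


c = [12, 10, 8, 7, 6]

Message polynomial: m(x) = 11 + 6·x (mod 13).
For each evaluation point α_i, compute m(α_i) mod 13:
  α_1 = 11: Horner steps 6 → 12, so m(11) = 12.
  α_2 = 2: Horner steps 6 → 10, so m(2) = 10.
  α_3 = 6: Horner steps 6 → 8, so m(6) = 8.
  α_4 = 8: Horner steps 6 → 7, so m(8) = 7.
  α_5 = 10: Horner steps 6 → 6, so m(10) = 6.
Codeword c = [12, 10, 8, 7, 6] ∈ F_13^5.


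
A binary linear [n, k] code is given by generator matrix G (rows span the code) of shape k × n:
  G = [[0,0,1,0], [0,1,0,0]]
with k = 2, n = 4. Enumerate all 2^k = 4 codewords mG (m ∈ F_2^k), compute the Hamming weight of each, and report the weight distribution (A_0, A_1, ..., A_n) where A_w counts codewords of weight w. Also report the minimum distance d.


Weight distribution: A_0 = 1, A_1 = 2, A_2 = 1. Minimum distance d = 1.

Enumerate all 2^2 = 4 messages m ∈ F_2^2.
For each, compute codeword c = mG in F_2^4, then tally its weight.
  m = 00 → c = 0000, weight = 0.
  m = 10 → c = 0010, weight = 1.
  m = 01 → c = 0100, weight = 1.
  m = 11 → c = 0110, weight = 2.
Tally weights:
  weight 0: 1 codewords.
  weight 1: 2 codewords.
  weight 2: 1 codewords.
Minimum distance d = smallest w > 0 with A_w > 0 = 1.
Sanity: Σ A_w = 4 = 2^2 = 4 ✓.


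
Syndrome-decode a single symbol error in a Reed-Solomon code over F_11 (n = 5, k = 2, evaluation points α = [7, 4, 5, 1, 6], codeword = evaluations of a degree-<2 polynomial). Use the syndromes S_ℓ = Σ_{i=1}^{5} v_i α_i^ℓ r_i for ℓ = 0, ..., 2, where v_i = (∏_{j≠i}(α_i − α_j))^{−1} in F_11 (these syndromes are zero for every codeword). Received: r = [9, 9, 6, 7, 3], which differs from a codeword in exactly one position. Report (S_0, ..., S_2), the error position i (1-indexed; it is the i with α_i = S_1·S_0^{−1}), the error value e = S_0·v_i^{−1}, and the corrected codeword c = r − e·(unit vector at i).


S = (3, 10, 4), error at position 1, error magnitude e = 9, c = [0, 9, 6, 7, 3].

Step 1: column multipliers v_i = (∏_{j≠i}(α_i − α_j))^{−1} mod 11.
  i = 1 (α = 7): (7−4)(7−5)(7−1)(7−6) = 3·2·6·1 = 36 ≡ 3, so v_1 = 3^{−1} = 4 (mod 11).
  i = 2 (α = 4): (4−7)(4−5)(4−1)(4−6) = (−3)·(−1)·3·(−2) = −18 ≡ 4, so v_2 = 4^{−1} = 3 (mod 11).
  i = 3 (α = 5): (5−7)(5−4)(5−1)(5−6) = (−2)·1·4·(−1) = 8 ≡ 8, so v_3 = 8^{−1} = 7 (mod 11).
  i = 4 (α = 1): (1−7)(1−4)(1−5)(1−6) = (−6)·(−3)·(−4)·(−5) = 360 ≡ 8, so v_4 = 8^{−1} = 7 (mod 11).
  i = 5 (α = 6): (6−7)(6−4)(6−5)(6−1) = (−1)·2·1·5 = −10 ≡ 1, so v_5 = 1^{−1} = 1 (mod 11).
  v = [4, 3, 7, 7, 1].
Step 2: syndromes of r = [9, 9, 6, 7, 3] (all sums mod 11).
  S_0 = Σ v_i r_i = 4·9 + 3·9 + 7·6 + 7·7 + 1·3 = 157 ≡ 3.
  S_1 = Σ v_i α_i r_i = 4·7·9 + 3·4·9 + 7·5·6 + 7·1·7 + 1·6·3 = 637 ≡ 10.
  α_i^2 mod 11 = [5, 5, 3, 1, 3].
  S_2 = Σ v_i α_i^2 r_i = 4·5·9 + 3·5·9 + 7·3·6 + 7·1·7 + 1·3·3 = 499 ≡ 4.
  S = (3, 10, 4) ≠ 0, so r is not a codeword (an error is present).
Step 3: locate the error. For a single error e at position i, S_ℓ = v_i·e·α_i^ℓ, so α_err = S_1/S_0.
  S_0^{−1} = 3^{−1} = 4 (mod 11), so α_err = 10·4 = 40 ≡ 7 = α_1. Error position i = 1.
  Consistency check: S_2/S_1 = 4·10 = 40 ≡ 7 = α_err ✓ (single-error assumption holds).
Step 4: error magnitude e = S_0/v_1 = S_0·∏_{j≠1}(α_1 − α_j) = 3·3 = 9 ≡ 9 (mod 11).
Step 5: correct position 1: c_1 = r_1 − e = 9 − 9 ≡ 0 (mod 11). Hence c = [0, 9, 6, 7, 3].
  Check: interpolating c through the α_i gives m(x) = 10 + 8·x (degree < 2) with m(α_i) = c_i for every i, so c is indeed a codeword.


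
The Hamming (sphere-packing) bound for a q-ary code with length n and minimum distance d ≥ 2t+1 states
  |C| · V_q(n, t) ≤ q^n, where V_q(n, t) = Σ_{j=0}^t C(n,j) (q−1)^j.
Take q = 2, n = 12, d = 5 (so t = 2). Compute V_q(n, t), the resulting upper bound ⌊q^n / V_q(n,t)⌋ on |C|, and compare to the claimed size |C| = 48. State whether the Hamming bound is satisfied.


V_q(n, t) = 79, q^n = 4096, Hamming bound = 51, |C| = 48 ≤ bound (satisfied).

Step 1: Compute V_q(n, t) = Σ_{j=0}^2 C(n, j) (q−1)^j.
  j = 0: C(12,0)·(1)^0 = 1·1 = 1.
  j = 1: C(12,1)·(1)^1 = 12·1 = 12.
  j = 2: C(12,2)·(1)^2 = 66·1 = 66.
  V_q(n, t) = 1 + 12 + 66 = 79.
Step 2: q^n = 2^12 = 4096.
Step 3: Hamming bound ⌊q^n / V_q(n,t)⌋ = ⌊4096/79⌋ = 51.
Step 4: Compare |C| = 48 to 51: satisfied.
The claimed |C| lies below the Hamming bound.


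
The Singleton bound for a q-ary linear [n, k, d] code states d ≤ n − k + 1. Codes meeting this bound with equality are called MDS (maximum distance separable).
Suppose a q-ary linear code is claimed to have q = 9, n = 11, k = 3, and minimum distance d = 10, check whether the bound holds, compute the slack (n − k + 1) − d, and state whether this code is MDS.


Singleton RHS = n − k + 1 = 9, slack = -1, bound violated (no such code; not MDS).

Singleton bound: d ≤ n − k + 1.
Here n = 11, k = 3, so n − k + 1 = 9.
Given d = 10, check d ≤ 9: NO.
Slack = (n − k + 1) − d = -1.
The slack is negative: d = 10 exceeds n − k + 1 = 9 by 1, so the Singleton bound is violated and no linear [11, 3, 10]_9 code can exist. In particular it is not MDS (MDS requires d = n − k + 1 exactly).
Description: the claimed parameters are [11, 3, 10]_9; such a code would be impossible (violates the Singleton bound).


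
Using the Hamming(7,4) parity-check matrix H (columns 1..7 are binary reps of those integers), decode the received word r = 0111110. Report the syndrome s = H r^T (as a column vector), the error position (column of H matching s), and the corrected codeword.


s = (1, 1, 0)^T, error position = 6, corrected codeword c = 0111100

Compute s = H r^T mod 2 one row at a time:
  s_1 = 1 + 1 + 1 + 0 = 3 ≡ 1 (mod 2).
  s_2 = 1 + 1 + 1 + 0 = 3 ≡ 1 (mod 2).
  s_3 = 0 + 1 + 1 + 0 = 2 ≡ 0 (mod 2).
s = (1, 1, 0)^T — this equals column 6 of H (binary 110), so error is at position 6.
Correct: flip bit 6 of r = 0111110 to get c = 0111100.


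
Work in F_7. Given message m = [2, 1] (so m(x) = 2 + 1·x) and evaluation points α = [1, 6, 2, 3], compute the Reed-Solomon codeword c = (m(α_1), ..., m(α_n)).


c = [3, 1, 4, 5]

Message polynomial: m(x) = 2 + 1·x (mod 7).
For each evaluation point α_i, compute m(α_i) mod 7:
  α_1 = 1: Horner steps 1 → 3, so m(1) = 3.
  α_2 = 6: Horner steps 1 → 1, so m(6) = 1.
  α_3 = 2: Horner steps 1 → 4, so m(2) = 4.
  α_4 = 3: Horner steps 1 → 5, so m(3) = 5.
Codeword c = [3, 1, 4, 5] ∈ F_7^4.


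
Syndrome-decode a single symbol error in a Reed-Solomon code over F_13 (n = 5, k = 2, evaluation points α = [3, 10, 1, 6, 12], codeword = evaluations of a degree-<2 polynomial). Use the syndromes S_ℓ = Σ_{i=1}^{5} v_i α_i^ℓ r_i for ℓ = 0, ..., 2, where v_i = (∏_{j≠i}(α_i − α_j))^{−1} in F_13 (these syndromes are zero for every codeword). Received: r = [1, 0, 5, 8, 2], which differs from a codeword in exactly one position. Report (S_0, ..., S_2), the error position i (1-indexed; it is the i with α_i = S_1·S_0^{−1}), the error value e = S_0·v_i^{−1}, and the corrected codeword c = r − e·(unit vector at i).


S = (9, 4, 9), error at position 5, error magnitude e = 6, c = [1, 0, 5, 8, 9].

Step 1: column multipliers v_i = (∏_{j≠i}(α_i − α_j))^{−1} mod 13.
  i = 1 (α = 3): (3−10)(3−1)(3−6)(3−12) = (−7)·2·(−3)·(−9) = −378 ≡ 12, so v_1 = 12^{−1} = 12 (mod 13).
  i = 2 (α = 10): (10−3)(10−1)(10−6)(10−12) = 7·9·4·(−2) = −504 ≡ 3, so v_2 = 3^{−1} = 9 (mod 13).
  i = 3 (α = 1): (1−3)(1−10)(1−6)(1−12) = (−2)·(−9)·(−5)·(−11) = 990 ≡ 2, so v_3 = 2^{−1} = 7 (mod 13).
  i = 4 (α = 6): (6−3)(6−10)(6−1)(6−12) = 3·(−4)·5·(−6) = 360 ≡ 9, so v_4 = 9^{−1} = 3 (mod 13).
  i = 5 (α = 12): (12−3)(12−10)(12−1)(12−6) = 9·2·11·6 = 1188 ≡ 5, so v_5 = 5^{−1} = 8 (mod 13).
  v = [12, 9, 7, 3, 8].
Step 2: syndromes of r = [1, 0, 5, 8, 2] (all sums mod 13).
  S_0 = Σ v_i r_i = 12·1 + 9·0 + 7·5 + 3·8 + 8·2 = 87 ≡ 9.
  S_1 = Σ v_i α_i r_i = 12·3·1 + 9·10·0 + 7·1·5 + 3·6·8 + 8·12·2 = 407 ≡ 4.
  α_i^2 mod 13 = [9, 9, 1, 10, 1].
  S_2 = Σ v_i α_i^2 r_i = 12·9·1 + 9·9·0 + 7·1·5 + 3·10·8 + 8·1·2 = 399 ≡ 9.
  S = (9, 4, 9) ≠ 0, so r is not a codeword (an error is present).
Step 3: locate the error. For a single error e at position i, S_ℓ = v_i·e·α_i^ℓ, so α_err = S_1/S_0.
  S_0^{−1} = 9^{−1} = 3 (mod 13), so α_err = 4·3 = 12 ≡ 12 = α_5. Error position i = 5.
  Consistency check: S_2/S_1 = 9·10 = 90 ≡ 12 = α_err ✓ (single-error assumption holds).
Step 4: error magnitude e = S_0/v_5 = S_0·∏_{j≠5}(α_5 − α_j) = 9·5 = 45 ≡ 6 (mod 13).
Step 5: correct position 5: c_5 = r_5 − e = 2 − 6 ≡ 9 (mod 13). Hence c = [1, 0, 5, 8, 9].
  Check: interpolating c through the α_i gives m(x) = 7 + 11·x (degree < 2) with m(α_i) = c_i for every i, so c is indeed a codeword.


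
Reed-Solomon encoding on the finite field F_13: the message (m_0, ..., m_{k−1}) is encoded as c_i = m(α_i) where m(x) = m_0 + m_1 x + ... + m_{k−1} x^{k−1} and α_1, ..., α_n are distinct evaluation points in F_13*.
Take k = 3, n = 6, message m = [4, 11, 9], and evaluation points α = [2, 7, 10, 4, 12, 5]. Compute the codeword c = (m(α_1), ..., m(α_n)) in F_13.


c = [10, 2, 0, 10, 2, 11]

Message polynomial: m(x) = 4 + 11·x + 9·x^2 (mod 13).
For each evaluation point α_i, compute m(α_i) mod 13:
  α_1 = 2: Horner steps 9 → 3 → 10, so m(2) = 10.
  α_2 = 7: Horner steps 9 → 9 → 2, so m(7) = 2.
  α_3 = 10: Horner steps 9 → 10 → 0, so m(10) = 0.
  α_4 = 4: Horner steps 9 → 8 → 10, so m(4) = 10.
  α_5 = 12: Horner steps 9 → 2 → 2, so m(12) = 2.
  α_6 = 5: Horner steps 9 → 4 → 11, so m(5) = 11.
Codeword c = [10, 2, 0, 10, 2, 11] ∈ F_13^6.


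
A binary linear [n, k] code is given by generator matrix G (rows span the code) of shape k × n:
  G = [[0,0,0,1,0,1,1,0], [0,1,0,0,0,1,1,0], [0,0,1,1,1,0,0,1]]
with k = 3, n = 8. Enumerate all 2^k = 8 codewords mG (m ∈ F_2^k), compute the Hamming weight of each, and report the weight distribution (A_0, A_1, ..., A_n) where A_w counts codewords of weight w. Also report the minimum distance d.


Weight distribution: A_0 = 1, A_2 = 1, A_3 = 2, A_4 = 2, A_5 = 1, A_7 = 1. Minimum distance d = 2.

Enumerate all 2^3 = 8 messages m ∈ F_2^3.
For each, compute codeword c = mG in F_2^8, then tally its weight.
  m = 000 → c = 00000000, weight = 0.
  m = 100 → c = 00010110, weight = 3.
  m = 010 → c = 01000110, weight = 3.
  m = 110 → c = 01010000, weight = 2.
  m = 001 → c = 00111001, weight = 4.
  m = 101 → c = 00101111, weight = 5.
  m = 011 → c = 01111111, weight = 7.
  m = 111 → c = 01101001, weight = 4.
Tally weights:
  weight 0: 1 codewords.
  weight 2: 1 codewords.
  weight 3: 2 codewords.
  weight 4: 2 codewords.
  weight 5: 1 codewords.
  weight 7: 1 codewords.
Minimum distance d = smallest w > 0 with A_w > 0 = 2.
Sanity: Σ A_w = 8 = 2^3 = 8 ✓.


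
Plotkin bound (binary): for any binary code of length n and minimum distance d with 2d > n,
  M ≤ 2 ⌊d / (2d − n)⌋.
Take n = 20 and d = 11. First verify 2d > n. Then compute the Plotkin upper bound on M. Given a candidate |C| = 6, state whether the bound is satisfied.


Plotkin bound M ≤ 10; given |C| = 6 ≤ bound (satisfied).

Check applicability: 2d = 22, n = 20.
2d − n = 2 > 0, so Plotkin applies.
Compute d/(2d−n) = 11/2 ≈ 5.5000.
⌊d/(2d−n)⌋ = 5.
Plotkin bound: M ≤ 2·5 = 10.
Given |C| = 6, check: satisfied.
This |C| is below the Plotkin bound.


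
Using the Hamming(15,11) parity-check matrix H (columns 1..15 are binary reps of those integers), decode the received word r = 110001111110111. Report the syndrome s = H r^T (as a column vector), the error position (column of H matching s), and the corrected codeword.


s = (1, 1, 1, 0)^T, error position = 14, corrected codeword c = 110001111110101

Compute s = H r^T mod 2 one row at a time:
  s_1 = 1 + 1 + 1 + 1 + 0 + 1 + 1 + 1 = 7 ≡ 1 (mod 2).
  s_2 = 0 + 0 + 1 + 1 + 0 + 1 + 1 + 1 = 5 ≡ 1 (mod 2).
  s_3 = 1 + 0 + 1 + 1 + 1 + 1 + 1 + 1 = 7 ≡ 1 (mod 2).
  s_4 = 1 + 0 + 0 + 1 + 1 + 1 + 1 + 1 = 6 ≡ 0 (mod 2).
s = (1, 1, 1, 0)^T — this equals column 14 of H (binary 1110), so error is at position 14.
Correct: flip bit 14 of r = 110001111110111 to get c = 110001111110101.


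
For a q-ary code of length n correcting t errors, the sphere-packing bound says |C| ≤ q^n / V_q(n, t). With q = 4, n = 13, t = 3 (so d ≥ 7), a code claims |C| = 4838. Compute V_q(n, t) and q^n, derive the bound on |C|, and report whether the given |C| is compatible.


V_q(n, t) = 8464, q^n = 67108864, Hamming bound = 7928, |C| = 4838 ≤ bound (satisfied).

Step 1: Compute V_q(n, t) = Σ_{j=0}^3 C(n, j) (q−1)^j.
  j = 0: C(13,0)·(3)^0 = 1·1 = 1.
  j = 1: C(13,1)·(3)^1 = 13·3 = 39.
  j = 2: C(13,2)·(3)^2 = 78·9 = 702.
  j = 3: C(13,3)·(3)^3 = 286·27 = 7722.
  V_q(n, t) = 1 + 39 + 702 + 7722 = 8464.
Step 2: q^n = 4^13 = 67108864.
Step 3: Hamming bound ⌊q^n / V_q(n,t)⌋ = ⌊67108864/8464⌋ = 7928.
Step 4: Compare |C| = 4838 to 7928: satisfied.
The claimed |C| lies below the Hamming bound.


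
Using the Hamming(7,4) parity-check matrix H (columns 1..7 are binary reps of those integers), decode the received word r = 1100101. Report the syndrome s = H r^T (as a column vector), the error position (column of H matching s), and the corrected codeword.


s = (0, 0, 1)^T, error position = 1, corrected codeword c = 0100101

Compute s = H r^T mod 2 one row at a time:
  s_1 = 0 + 1 + 0 + 1 = 2 ≡ 0 (mod 2).
  s_2 = 1 + 0 + 0 + 1 = 2 ≡ 0 (mod 2).
  s_3 = 1 + 0 + 1 + 1 = 3 ≡ 1 (mod 2).
s = (0, 0, 1)^T — this equals column 1 of H (binary 001), so error is at position 1.
Correct: flip bit 1 of r = 1100101 to get c = 0100101.


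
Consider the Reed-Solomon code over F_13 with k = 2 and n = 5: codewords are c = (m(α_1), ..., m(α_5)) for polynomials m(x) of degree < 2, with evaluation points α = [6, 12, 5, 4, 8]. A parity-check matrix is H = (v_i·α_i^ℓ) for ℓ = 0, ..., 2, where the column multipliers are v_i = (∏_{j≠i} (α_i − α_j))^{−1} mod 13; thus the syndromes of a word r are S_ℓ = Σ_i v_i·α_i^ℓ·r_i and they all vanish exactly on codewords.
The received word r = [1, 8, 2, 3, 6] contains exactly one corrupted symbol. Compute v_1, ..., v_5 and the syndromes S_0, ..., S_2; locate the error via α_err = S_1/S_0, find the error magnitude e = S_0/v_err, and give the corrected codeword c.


S = (9, 7, 4), error at position 5, error magnitude e = 7, c = [1, 8, 2, 3, 12].

Step 1: column multipliers v_i = (∏_{j≠i}(α_i − α_j))^{−1} mod 13.
  i = 1 (α = 6): (6−12)(6−5)(6−4)(6−8) = (−6)·1·2·(−2) = 24 ≡ 11, so v_1 = 11^{−1} = 6 (mod 13).
  i = 2 (α = 12): (12−6)(12−5)(12−4)(12−8) = 6·7·8·4 = 1344 ≡ 5, so v_2 = 5^{−1} = 8 (mod 13).
  i = 3 (α = 5): (5−6)(5−12)(5−4)(5−8) = (−1)·(−7)·1·(−3) = −21 ≡ 5, so v_3 = 5^{−1} = 8 (mod 13).
  i = 4 (α = 4): (4−6)(4−12)(4−5)(4−8) = (−2)·(−8)·(−1)·(−4) = 64 ≡ 12, so v_4 = 12^{−1} = 12 (mod 13).
  i = 5 (α = 8): (8−6)(8−12)(8−5)(8−4) = 2·(−4)·3·4 = −96 ≡ 8, so v_5 = 8^{−1} = 5 (mod 13).
  v = [6, 8, 8, 12, 5].
Step 2: syndromes of r = [1, 8, 2, 3, 6] (all sums mod 13).
  S_0 = Σ v_i r_i = 6·1 + 8·8 + 8·2 + 12·3 + 5·6 = 152 ≡ 9.
  S_1 = Σ v_i α_i r_i = 6·6·1 + 8·12·8 + 8·5·2 + 12·4·3 + 5·8·6 = 1268 ≡ 7.
  α_i^2 mod 13 = [10, 1, 12, 3, 12].
  S_2 = Σ v_i α_i^2 r_i = 6·10·1 + 8·1·8 + 8·12·2 + 12·3·3 + 5·12·6 = 784 ≡ 4.
  S = (9, 7, 4) ≠ 0, so r is not a codeword (an error is present).
Step 3: locate the error. For a single error e at position i, S_ℓ = v_i·e·α_i^ℓ, so α_err = S_1/S_0.
  S_0^{−1} = 9^{−1} = 3 (mod 13), so α_err = 7·3 = 21 ≡ 8 = α_5. Error position i = 5.
  Consistency check: S_2/S_1 = 4·2 = 8 ≡ 8 = α_err ✓ (single-error assumption holds).
Step 4: error magnitude e = S_0/v_5 = S_0·∏_{j≠5}(α_5 − α_j) = 9·8 = 72 ≡ 7 (mod 13).
Step 5: correct position 5: c_5 = r_5 − e = 6 − 7 ≡ 12 (mod 13). Hence c = [1, 8, 2, 3, 12].
  Check: interpolating c through the α_i gives m(x) = 7 + 12·x (degree < 2) with m(α_i) = c_i for every i, so c is indeed a codeword.


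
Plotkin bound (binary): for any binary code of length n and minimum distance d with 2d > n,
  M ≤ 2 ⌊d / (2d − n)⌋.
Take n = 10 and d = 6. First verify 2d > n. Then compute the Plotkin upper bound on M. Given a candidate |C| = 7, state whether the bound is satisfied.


Plotkin bound M ≤ 6; given |C| = 7 > bound (violated).

Check applicability: 2d = 12, n = 10.
2d − n = 2 > 0, so Plotkin applies.
Compute d/(2d−n) = 6/2 ≈ 3.0000.
⌊d/(2d−n)⌋ = 3.
Plotkin bound: M ≤ 2·3 = 6.
Given |C| = 7, check: VIOLATED.
This |C| is above the Plotkin bound, so no binary code with n = 10, d = 6 and 7 codewords exists.


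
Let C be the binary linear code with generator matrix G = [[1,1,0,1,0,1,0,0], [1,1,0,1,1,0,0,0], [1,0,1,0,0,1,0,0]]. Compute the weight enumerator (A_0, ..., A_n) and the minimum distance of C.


Weight distribution: A_0 = 1, A_2 = 1, A_3 = 3, A_4 = 2, A_5 = 1. Minimum distance d = 2.

Enumerate all 2^3 = 8 messages m ∈ F_2^3.
For each, compute codeword c = mG in F_2^8, then tally its weight.
  m = 000 → c = 00000000, weight = 0.
  m = 100 → c = 11010100, weight = 4.
  m = 010 → c = 11011000, weight = 4.
  m = 110 → c = 00001100, weight = 2.
  m = 001 → c = 10100100, weight = 3.
  m = 101 → c = 01110000, weight = 3.
  m = 011 → c = 01111100, weight = 5.
  m = 111 → c = 10101000, weight = 3.
Tally weights:
  weight 0: 1 codewords.
  weight 2: 1 codewords.
  weight 3: 3 codewords.
  weight 4: 2 codewords.
  weight 5: 1 codewords.
Minimum distance d = smallest w > 0 with A_w > 0 = 2.
Sanity: Σ A_w = 8 = 2^3 = 8 ✓.


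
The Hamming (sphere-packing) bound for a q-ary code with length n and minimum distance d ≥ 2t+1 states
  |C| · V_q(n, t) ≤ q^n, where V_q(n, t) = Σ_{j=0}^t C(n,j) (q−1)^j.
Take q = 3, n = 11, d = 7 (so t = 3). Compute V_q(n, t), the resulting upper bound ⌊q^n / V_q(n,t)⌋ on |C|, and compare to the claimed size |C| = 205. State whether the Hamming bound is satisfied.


V_q(n, t) = 1563, q^n = 177147, Hamming bound = 113, |C| = 205 > bound (violated).

Step 1: Compute V_q(n, t) = Σ_{j=0}^3 C(n, j) (q−1)^j.
  j = 0: C(11,0)·(2)^0 = 1·1 = 1.
  j = 1: C(11,1)·(2)^1 = 11·2 = 22.
  j = 2: C(11,2)·(2)^2 = 55·4 = 220.
  j = 3: C(11,3)·(2)^3 = 165·8 = 1320.
  V_q(n, t) = 1 + 22 + 220 + 1320 = 1563.
Step 2: q^n = 3^11 = 177147.
Step 3: Hamming bound ⌊q^n / V_q(n,t)⌋ = ⌊177147/1563⌋ = 113.
Step 4: Compare |C| = 205 to 113: violated.
The claimed |C| lies above the Hamming bound, so no 3-ary code of length 11 with d ≥ 7 can have 205 codewords.


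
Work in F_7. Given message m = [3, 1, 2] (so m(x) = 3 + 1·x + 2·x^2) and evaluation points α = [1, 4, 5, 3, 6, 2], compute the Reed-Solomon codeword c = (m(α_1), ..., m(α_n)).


c = [6, 4, 2, 3, 4, 6]

Message polynomial: m(x) = 3 + 1·x + 2·x^2 (mod 7).
For each evaluation point α_i, compute m(α_i) mod 7:
  α_1 = 1: Horner steps 2 → 3 → 6, so m(1) = 6.
  α_2 = 4: Horner steps 2 → 2 → 4, so m(4) = 4.
  α_3 = 5: Horner steps 2 → 4 → 2, so m(5) = 2.
  α_4 = 3: Horner steps 2 → 0 → 3, so m(3) = 3.
  α_5 = 6: Horner steps 2 → 6 → 4, so m(6) = 4.
  α_6 = 2: Horner steps 2 → 5 → 6, so m(2) = 6.
Codeword c = [6, 4, 2, 3, 4, 6] ∈ F_7^6.


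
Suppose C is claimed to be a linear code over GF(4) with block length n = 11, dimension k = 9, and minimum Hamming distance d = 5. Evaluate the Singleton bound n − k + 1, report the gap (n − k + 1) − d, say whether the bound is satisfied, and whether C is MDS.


Singleton RHS = n − k + 1 = 3, slack = -2, bound violated (no such code; not MDS).

Singleton bound: d ≤ n − k + 1.
Here n = 11, k = 9, so n − k + 1 = 3.
Given d = 5, check d ≤ 3: NO.
Slack = (n − k + 1) − d = -2.
The slack is negative: d = 5 exceeds n − k + 1 = 3 by 2, so the Singleton bound is violated and no linear [11, 9, 5]_4 code can exist. In particular it is not MDS (MDS requires d = n − k + 1 exactly).
Description: the claimed parameters are [11, 9, 5]_4; such a code would be impossible (violates the Singleton bound).


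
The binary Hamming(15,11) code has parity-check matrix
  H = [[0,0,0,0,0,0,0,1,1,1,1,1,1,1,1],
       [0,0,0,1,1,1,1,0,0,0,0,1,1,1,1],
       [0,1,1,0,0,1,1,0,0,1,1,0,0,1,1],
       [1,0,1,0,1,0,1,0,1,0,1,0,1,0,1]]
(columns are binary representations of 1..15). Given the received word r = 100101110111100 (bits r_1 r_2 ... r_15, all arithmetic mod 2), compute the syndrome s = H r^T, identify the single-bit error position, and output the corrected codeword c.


s = (1, 1, 0, 0)^T, error position = 12, corrected codeword c = 100101110110100

Compute s = H r^T mod 2 one row at a time:
  s_1 = 1 + 0 + 1 + 1 + 1 + 1 + 0 + 0 = 5 ≡ 1 (mod 2).
  s_2 = 1 + 0 + 1 + 1 + 1 + 1 + 0 + 0 = 5 ≡ 1 (mod 2).
  s_3 = 0 + 0 + 1 + 1 + 1 + 1 + 0 + 0 = 4 ≡ 0 (mod 2).
  s_4 = 1 + 0 + 0 + 1 + 0 + 1 + 1 + 0 = 4 ≡ 0 (mod 2).
s = (1, 1, 0, 0)^T — this equals column 12 of H (binary 1100), so error is at position 12.
Correct: flip bit 12 of r = 100101110111100 to get c = 100101110110100.


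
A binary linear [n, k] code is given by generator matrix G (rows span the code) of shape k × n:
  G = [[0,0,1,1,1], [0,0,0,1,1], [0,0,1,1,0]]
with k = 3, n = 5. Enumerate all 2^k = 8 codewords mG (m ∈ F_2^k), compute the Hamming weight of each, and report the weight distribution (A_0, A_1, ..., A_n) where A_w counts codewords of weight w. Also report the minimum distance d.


Weight distribution: A_0 = 1, A_1 = 3, A_2 = 3, A_3 = 1. Minimum distance d = 1.

Enumerate all 2^3 = 8 messages m ∈ F_2^3.
For each, compute codeword c = mG in F_2^5, then tally its weight.
  m = 000 → c = 00000, weight = 0.
  m = 100 → c = 00111, weight = 3.
  m = 010 → c = 00011, weight = 2.
  m = 110 → c = 00100, weight = 1.
  m = 001 → c = 00110, weight = 2.
  m = 101 → c = 00001, weight = 1.
  m = 011 → c = 00101, weight = 2.
  m = 111 → c = 00010, weight = 1.
Tally weights:
  weight 0: 1 codewords.
  weight 1: 3 codewords.
  weight 2: 3 codewords.
  weight 3: 1 codewords.
Minimum distance d = smallest w > 0 with A_w > 0 = 1.
Sanity: Σ A_w = 8 = 2^3 = 8 ✓.


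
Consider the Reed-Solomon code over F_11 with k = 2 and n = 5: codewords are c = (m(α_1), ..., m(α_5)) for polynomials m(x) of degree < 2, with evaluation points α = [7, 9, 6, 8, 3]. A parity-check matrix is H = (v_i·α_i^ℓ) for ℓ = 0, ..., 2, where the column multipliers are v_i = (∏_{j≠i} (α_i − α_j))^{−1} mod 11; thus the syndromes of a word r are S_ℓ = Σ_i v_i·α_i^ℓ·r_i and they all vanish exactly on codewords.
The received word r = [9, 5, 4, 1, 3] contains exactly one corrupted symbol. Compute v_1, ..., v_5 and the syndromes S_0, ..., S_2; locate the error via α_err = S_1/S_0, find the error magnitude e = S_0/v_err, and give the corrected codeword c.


S = (7, 5, 2), error at position 1, error magnitude e = 1, c = [8, 5, 4, 1, 3].

Step 1: column multipliers v_i = (∏_{j≠i}(α_i − α_j))^{−1} mod 11.
  i = 1 (α = 7): (7−9)(7−6)(7−8)(7−3) = (−2)·1·(−1)·4 = 8 ≡ 8, so v_1 = 8^{−1} = 7 (mod 11).
  i = 2 (α = 9): (9−7)(9−6)(9−8)(9−3) = 2·3·1·6 = 36 ≡ 3, so v_2 = 3^{−1} = 4 (mod 11).
  i = 3 (α = 6): (6−7)(6−9)(6−8)(6−3) = (−1)·(−3)·(−2)·3 = −18 ≡ 4, so v_3 = 4^{−1} = 3 (mod 11).
  i = 4 (α = 8): (8−7)(8−9)(8−6)(8−3) = 1·(−1)·2·5 = −10 ≡ 1, so v_4 = 1^{−1} = 1 (mod 11).
  i = 5 (α = 3): (3−7)(3−9)(3−6)(3−8) = (−4)·(−6)·(−3)·(−5) = 360 ≡ 8, so v_5 = 8^{−1} = 7 (mod 11).
  v = [7, 4, 3, 1, 7].
Step 2: syndromes of r = [9, 5, 4, 1, 3] (all sums mod 11).
  S_0 = Σ v_i r_i = 7·9 + 4·5 + 3·4 + 1·1 + 7·3 = 117 ≡ 7.
  S_1 = Σ v_i α_i r_i = 7·7·9 + 4·9·5 + 3·6·4 + 1·8·1 + 7·3·3 = 764 ≡ 5.
  α_i^2 mod 11 = [5, 4, 3, 9, 9].
  S_2 = Σ v_i α_i^2 r_i = 7·5·9 + 4·4·5 + 3·3·4 + 1·9·1 + 7·9·3 = 629 ≡ 2.
  S = (7, 5, 2) ≠ 0, so r is not a codeword (an error is present).
Step 3: locate the error. For a single error e at position i, S_ℓ = v_i·e·α_i^ℓ, so α_err = S_1/S_0.
  S_0^{−1} = 7^{−1} = 8 (mod 11), so α_err = 5·8 = 40 ≡ 7 = α_1. Error position i = 1.
  Consistency check: S_2/S_1 = 2·9 = 18 ≡ 7 = α_err ✓ (single-error assumption holds).
Step 4: error magnitude e = S_0/v_1 = S_0·∏_{j≠1}(α_1 − α_j) = 7·8 = 56 ≡ 1 (mod 11).
Step 5: correct position 1: c_1 = r_1 − e = 9 − 1 ≡ 8 (mod 11). Hence c = [8, 5, 4, 1, 3].
  Check: interpolating c through the α_i gives m(x) = 2 + 4·x (degree < 2) with m(α_i) = c_i for every i, so c is indeed a codeword.


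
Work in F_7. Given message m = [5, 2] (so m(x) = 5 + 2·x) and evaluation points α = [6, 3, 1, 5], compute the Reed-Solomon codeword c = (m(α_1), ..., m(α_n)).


c = [3, 4, 0, 1]

Message polynomial: m(x) = 5 + 2·x (mod 7).
For each evaluation point α_i, compute m(α_i) mod 7:
  α_1 = 6: Horner steps 2 → 3, so m(6) = 3.
  α_2 = 3: Horner steps 2 → 4, so m(3) = 4.
  α_3 = 1: Horner steps 2 → 0, so m(1) = 0.
  α_4 = 5: Horner steps 2 → 1, so m(5) = 1.
Codeword c = [3, 4, 0, 1] ∈ F_7^4.


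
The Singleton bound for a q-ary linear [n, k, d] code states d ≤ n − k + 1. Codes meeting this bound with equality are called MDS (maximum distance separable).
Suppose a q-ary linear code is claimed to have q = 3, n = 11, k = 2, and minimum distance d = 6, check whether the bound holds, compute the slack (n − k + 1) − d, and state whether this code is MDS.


Singleton RHS = n − k + 1 = 10, slack = 4, bound satisfied, not MDS.

Singleton bound: d ≤ n − k + 1.
Here n = 11, k = 2, so n − k + 1 = 10.
Given d = 6, check d ≤ 10: YES.
Slack = (n − k + 1) − d = 4.
The code is NOT MDS (slack = 4 > 0).
Description: the claimed parameters are [11, 2, 6]_3; such a code would be non-MDS.


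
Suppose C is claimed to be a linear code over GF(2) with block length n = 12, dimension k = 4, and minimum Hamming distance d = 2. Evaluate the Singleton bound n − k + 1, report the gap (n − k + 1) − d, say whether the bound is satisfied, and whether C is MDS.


Singleton RHS = n − k + 1 = 9, slack = 7, bound satisfied, not MDS.

Singleton bound: d ≤ n − k + 1.
Here n = 12, k = 4, so n − k + 1 = 9.
Given d = 2, check d ≤ 9: YES.
Slack = (n − k + 1) − d = 7.
The code is NOT MDS (slack = 7 > 0).
Description: the claimed parameters are [12, 4, 2]_2; such a code would be non-MDS.


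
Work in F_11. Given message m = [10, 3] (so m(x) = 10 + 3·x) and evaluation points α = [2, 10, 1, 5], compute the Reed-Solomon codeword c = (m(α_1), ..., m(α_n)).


c = [5, 7, 2, 3]

Message polynomial: m(x) = 10 + 3·x (mod 11).
For each evaluation point α_i, compute m(α_i) mod 11:
  α_1 = 2: Horner steps 3 → 5, so m(2) = 5.
  α_2 = 10: Horner steps 3 → 7, so m(10) = 7.
  α_3 = 1: Horner steps 3 → 2, so m(1) = 2.
  α_4 = 5: Horner steps 3 → 3, so m(5) = 3.
Codeword c = [5, 7, 2, 3] ∈ F_11^4.


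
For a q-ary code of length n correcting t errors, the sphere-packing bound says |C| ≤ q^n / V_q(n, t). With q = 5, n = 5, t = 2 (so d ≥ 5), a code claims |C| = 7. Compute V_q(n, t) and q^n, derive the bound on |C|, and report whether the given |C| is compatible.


V_q(n, t) = 181, q^n = 3125, Hamming bound = 17, |C| = 7 ≤ bound (satisfied).

Step 1: Compute V_q(n, t) = Σ_{j=0}^2 C(n, j) (q−1)^j.
  j = 0: C(5,0)·(4)^0 = 1·1 = 1.
  j = 1: C(5,1)·(4)^1 = 5·4 = 20.
  j = 2: C(5,2)·(4)^2 = 10·16 = 160.
  V_q(n, t) = 1 + 20 + 160 = 181.
Step 2: q^n = 5^5 = 3125.
Step 3: Hamming bound ⌊q^n / V_q(n,t)⌋ = ⌊3125/181⌋ = 17.
Step 4: Compare |C| = 7 to 17: satisfied.
The claimed |C| lies below the Hamming bound.


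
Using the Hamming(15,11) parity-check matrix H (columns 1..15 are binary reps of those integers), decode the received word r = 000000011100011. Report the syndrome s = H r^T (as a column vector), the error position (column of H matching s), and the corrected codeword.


s = (1, 0, 1, 0)^T, error position = 10, corrected codeword c = 000000011000011

Compute s = H r^T mod 2 one row at a time:
  s_1 = 1 + 1 + 1 + 0 + 0 + 0 + 1 + 1 = 5 ≡ 1 (mod 2).
  s_2 = 0 + 0 + 0 + 0 + 0 + 0 + 1 + 1 = 2 ≡ 0 (mod 2).
  s_3 = 0 + 0 + 0 + 0 + 1 + 0 + 1 + 1 = 3 ≡ 1 (mod 2).
  s_4 = 0 + 0 + 0 + 0 + 1 + 0 + 0 + 1 = 2 ≡ 0 (mod 2).
s = (1, 0, 1, 0)^T — this equals column 10 of H (binary 1010), so error is at position 10.
Correct: flip bit 10 of r = 000000011100011 to get c = 000000011000011.


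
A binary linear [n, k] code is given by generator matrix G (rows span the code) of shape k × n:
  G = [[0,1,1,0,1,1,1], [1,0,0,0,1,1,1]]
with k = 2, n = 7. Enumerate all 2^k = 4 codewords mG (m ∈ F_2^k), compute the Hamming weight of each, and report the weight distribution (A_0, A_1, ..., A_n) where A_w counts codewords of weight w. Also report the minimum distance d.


Weight distribution: A_0 = 1, A_3 = 1, A_4 = 1, A_5 = 1. Minimum distance d = 3.

Enumerate all 2^2 = 4 messages m ∈ F_2^2.
For each, compute codeword c = mG in F_2^7, then tally its weight.
  m = 00 → c = 0000000, weight = 0.
  m = 10 → c = 0110111, weight = 5.
  m = 01 → c = 1000111, weight = 4.
  m = 11 → c = 1110000, weight = 3.
Tally weights:
  weight 0: 1 codewords.
  weight 3: 1 codewords.
  weight 4: 1 codewords.
  weight 5: 1 codewords.
Minimum distance d = smallest w > 0 with A_w > 0 = 3.
Sanity: Σ A_w = 4 = 2^2 = 4 ✓.


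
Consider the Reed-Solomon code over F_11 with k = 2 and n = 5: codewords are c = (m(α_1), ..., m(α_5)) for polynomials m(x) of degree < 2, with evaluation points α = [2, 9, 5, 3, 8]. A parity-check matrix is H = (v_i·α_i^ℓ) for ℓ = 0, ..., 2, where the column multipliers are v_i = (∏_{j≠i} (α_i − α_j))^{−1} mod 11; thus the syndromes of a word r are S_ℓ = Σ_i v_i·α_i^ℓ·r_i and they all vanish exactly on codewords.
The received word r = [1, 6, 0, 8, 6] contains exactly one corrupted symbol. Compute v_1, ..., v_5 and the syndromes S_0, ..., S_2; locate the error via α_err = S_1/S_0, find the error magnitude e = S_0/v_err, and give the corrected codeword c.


S = (2, 5, 7), error at position 5, error magnitude e = 7, c = [1, 6, 0, 8, 10].

Step 1: column multipliers v_i = (∏_{j≠i}(α_i − α_j))^{−1} mod 11.
  i = 1 (α = 2): (2−9)(2−5)(2−3)(2−8) = (−7)·(−3)·(−1)·(−6) = 126 ≡ 5, so v_1 = 5^{−1} = 9 (mod 11).
  i = 2 (α = 9): (9−2)(9−5)(9−3)(9−8) = 7·4·6·1 = 168 ≡ 3, so v_2 = 3^{−1} = 4 (mod 11).
  i = 3 (α = 5): (5−2)(5−9)(5−3)(5−8) = 3·(−4)·2·(−3) = 72 ≡ 6, so v_3 = 6^{−1} = 2 (mod 11).
  i = 4 (α = 3): (3−2)(3−9)(3−5)(3−8) = 1·(−6)·(−2)·(−5) = −60 ≡ 6, so v_4 = 6^{−1} = 2 (mod 11).
  i = 5 (α = 8): (8−2)(8−9)(8−5)(8−3) = 6·(−1)·3·5 = −90 ≡ 9, so v_5 = 9^{−1} = 5 (mod 11).
  v = [9, 4, 2, 2, 5].
Step 2: syndromes of r = [1, 6, 0, 8, 6] (all sums mod 11).
  S_0 = Σ v_i r_i = 9·1 + 4·6 + 2·0 + 2·8 + 5·6 = 79 ≡ 2.
  S_1 = Σ v_i α_i r_i = 9·2·1 + 4·9·6 + 2·5·0 + 2·3·8 + 5·8·6 = 522 ≡ 5.
  α_i^2 mod 11 = [4, 4, 3, 9, 9].
  S_2 = Σ v_i α_i^2 r_i = 9·4·1 + 4·4·6 + 2·3·0 + 2·9·8 + 5·9·6 = 546 ≡ 7.
  S = (2, 5, 7) ≠ 0, so r is not a codeword (an error is present).
Step 3: locate the error. For a single error e at position i, S_ℓ = v_i·e·α_i^ℓ, so α_err = S_1/S_0.
  S_0^{−1} = 2^{−1} = 6 (mod 11), so α_err = 5·6 = 30 ≡ 8 = α_5. Error position i = 5.
  Consistency check: S_2/S_1 = 7·9 = 63 ≡ 8 = α_err ✓ (single-error assumption holds).
Step 4: error magnitude e = S_0/v_5 = S_0·∏_{j≠5}(α_5 − α_j) = 2·9 = 18 ≡ 7 (mod 11).
Step 5: correct position 5: c_5 = r_5 − e = 6 − 7 ≡ 10 (mod 11). Hence c = [1, 6, 0, 8, 10].
  Check: interpolating c through the α_i gives m(x) = 9 + 7·x (degree < 2) with m(α_i) = c_i for every i, so c is indeed a codeword.
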